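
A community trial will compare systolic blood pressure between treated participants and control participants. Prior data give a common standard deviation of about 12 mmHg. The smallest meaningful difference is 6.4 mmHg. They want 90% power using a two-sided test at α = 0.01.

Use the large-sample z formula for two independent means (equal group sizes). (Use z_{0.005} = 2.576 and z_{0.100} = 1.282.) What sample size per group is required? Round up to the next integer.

n = 105 per group

n = (z_{α/2} + z_β)² · (σ₁² + σ₂²) / δ²
  = (2.576 + 1.282)² · (2·12² = 288) / 6.4²
  = 14.8842 · 288 / 40.96
  = 104.65
Round up → n = 105 per group.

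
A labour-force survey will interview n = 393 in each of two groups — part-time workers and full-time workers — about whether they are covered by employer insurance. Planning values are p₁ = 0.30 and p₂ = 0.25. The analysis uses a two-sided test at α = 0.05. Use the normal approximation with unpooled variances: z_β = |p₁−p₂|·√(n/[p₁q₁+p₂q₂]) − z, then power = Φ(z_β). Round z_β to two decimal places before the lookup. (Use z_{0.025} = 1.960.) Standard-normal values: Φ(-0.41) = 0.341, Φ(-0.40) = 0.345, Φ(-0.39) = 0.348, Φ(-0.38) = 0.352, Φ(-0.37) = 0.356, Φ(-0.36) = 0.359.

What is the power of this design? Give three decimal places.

z_β = |p₁−p₂|·√(n/[p₁q₁+p₂q₂]) − z_{α/2}
    = 0.05 · √(393/0.3975) − 1.960
    = 0.05 · 31.4433 − 1.960
    = 1.5722 − 1.960 = -0.3878 → -0.39
Power = Φ(-0.39) = 0.348.

Power ≈ 0.348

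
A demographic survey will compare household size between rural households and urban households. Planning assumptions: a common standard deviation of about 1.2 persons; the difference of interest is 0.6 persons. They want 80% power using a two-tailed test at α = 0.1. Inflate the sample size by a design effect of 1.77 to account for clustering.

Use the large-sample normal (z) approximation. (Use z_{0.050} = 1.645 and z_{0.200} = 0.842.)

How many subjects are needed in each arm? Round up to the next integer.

n = (z_{α/2} + z_β)² · (σ₁² + σ₂²) / δ²
  = (1.645 + 0.842)² · (2·1.2² = 2.88) / 0.6²
  = 6.1852 · 2.88 / 0.36
  = 49.48
Design effect: 1.77 × 49.48 = 87.58.
Round up → n = 88 per group.

n = 88 per group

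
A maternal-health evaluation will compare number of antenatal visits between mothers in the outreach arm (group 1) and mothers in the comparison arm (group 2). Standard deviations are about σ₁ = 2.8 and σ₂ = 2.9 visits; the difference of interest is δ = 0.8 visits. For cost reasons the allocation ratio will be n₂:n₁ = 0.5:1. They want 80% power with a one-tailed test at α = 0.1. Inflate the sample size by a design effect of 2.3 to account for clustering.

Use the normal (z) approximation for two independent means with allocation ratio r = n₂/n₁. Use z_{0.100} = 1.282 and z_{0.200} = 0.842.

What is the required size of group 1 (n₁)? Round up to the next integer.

n₁ = (z_α + z_β)² · (σ₁² + σ₂²/r) / δ²
   = (1.282 + 0.842)² · (2.8² + 2.9²/0.5) / 0.8²
   = 4.5114 · (7.84 + 16.82) / 0.64
   = 4.5114 · 24.66 / 0.64
   = 173.83
Design effect: 2.3 × 173.83 = 399.81.
Round up → n₁ = 400; n₂ = r·n₁ = 0.5 × 400 = 200.

n₁ = 400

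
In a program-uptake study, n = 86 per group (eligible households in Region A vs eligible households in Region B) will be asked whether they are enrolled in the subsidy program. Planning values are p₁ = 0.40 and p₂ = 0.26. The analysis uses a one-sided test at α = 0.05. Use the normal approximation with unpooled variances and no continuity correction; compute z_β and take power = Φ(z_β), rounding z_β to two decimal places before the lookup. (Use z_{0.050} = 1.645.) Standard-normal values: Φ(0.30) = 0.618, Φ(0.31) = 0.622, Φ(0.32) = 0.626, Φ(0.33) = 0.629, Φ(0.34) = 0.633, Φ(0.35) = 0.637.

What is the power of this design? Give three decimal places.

z_β = |p₁−p₂|·√(n/[p₁q₁+p₂q₂]) − z_α
    = 0.14 · √(86/0.4324) − 1.645
    = 0.14 · 14.1028 − 1.645
    = 1.9744 − 1.645 = 0.3294 → 0.33
Power = Φ(0.33) = 0.629.

Power ≈ 0.629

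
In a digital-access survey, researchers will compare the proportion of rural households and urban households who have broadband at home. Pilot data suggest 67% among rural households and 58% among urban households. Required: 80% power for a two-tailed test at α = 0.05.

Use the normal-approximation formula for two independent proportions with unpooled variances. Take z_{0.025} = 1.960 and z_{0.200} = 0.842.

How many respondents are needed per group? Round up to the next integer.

n = (z_{α/2} + z_β)² · [p₁(1−p₁) + p₂(1−p₂)] / (p₁ − p₂)²
  = (1.960 + 0.842)² · (0.67·0.33 + 0.58·0.42) / (0.09)²
  = (2.802)² · (0.2211 + 0.2436) / 0.0081
  = 7.8512 · 0.4647 / 0.0081
  = 450.43
Round up → n = 451 per group.

n = 451 per group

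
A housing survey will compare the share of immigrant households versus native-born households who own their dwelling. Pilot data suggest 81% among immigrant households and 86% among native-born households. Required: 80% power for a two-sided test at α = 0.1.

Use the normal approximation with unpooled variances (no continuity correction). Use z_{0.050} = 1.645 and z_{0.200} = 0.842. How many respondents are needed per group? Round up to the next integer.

n = (z_{α/2} + z_β)² · [p₁(1−p₁) + p₂(1−p₂)] / (p₁ − p₂)²
  = (1.645 + 0.842)² · (0.81·0.19 + 0.86·0.14) / (-0.05)²
  = (2.487)² · (0.1539 + 0.1204) / 0.0025
  = 6.1852 · 0.2743 / 0.0025
  = 678.64
Round up → n = 679 per group.

n = 679 per group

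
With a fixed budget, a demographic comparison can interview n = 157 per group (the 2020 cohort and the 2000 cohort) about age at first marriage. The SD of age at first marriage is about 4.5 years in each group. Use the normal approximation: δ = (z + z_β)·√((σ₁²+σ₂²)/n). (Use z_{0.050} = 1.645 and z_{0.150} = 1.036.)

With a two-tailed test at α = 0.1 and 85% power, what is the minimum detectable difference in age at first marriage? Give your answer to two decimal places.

Minimum detectable difference ≈ 1.36 years

δ = (z_{α/2} + z_β) · √((σ₁²+σ₂²)/n)
  = (1.645 + 1.036) · √(40.5/157)
  = 2.681 · √0.25796
  = 2.681 · 0.5079
  = 1.3617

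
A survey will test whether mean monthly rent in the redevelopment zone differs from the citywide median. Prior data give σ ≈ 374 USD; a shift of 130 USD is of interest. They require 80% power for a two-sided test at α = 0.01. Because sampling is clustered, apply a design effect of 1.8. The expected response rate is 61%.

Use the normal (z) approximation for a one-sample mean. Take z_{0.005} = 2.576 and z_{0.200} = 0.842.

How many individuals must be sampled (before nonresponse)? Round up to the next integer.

n = (z_{α/2} + z_β)² · σ² / δ²
  = (2.576 + 0.842)² · 374² / 130²
  = 11.6827 · 139876 / 16900
  = 96.69
Design effect: 1.8 × 96.69 = 174.05.
Adjust for 61% response: 174.05 / 0.61 = 285.33.
Round up → n = 286.

n = 286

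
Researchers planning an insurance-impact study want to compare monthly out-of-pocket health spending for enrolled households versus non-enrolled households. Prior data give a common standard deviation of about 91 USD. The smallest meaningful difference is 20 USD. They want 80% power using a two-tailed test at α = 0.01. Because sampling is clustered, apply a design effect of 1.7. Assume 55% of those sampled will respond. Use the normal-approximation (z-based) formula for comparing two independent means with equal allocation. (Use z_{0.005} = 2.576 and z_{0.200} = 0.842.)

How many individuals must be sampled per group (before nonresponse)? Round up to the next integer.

n = (z_{α/2} + z_β)² · (σ₁² + σ₂²) / δ²
  = (2.576 + 0.842)² · (2·91² = 16562) / 20²
  = 11.6827 · 16562 / 400
  = 483.72
Design effect: 1.7 × 483.72 = 822.33.
Adjust for 55% response: 822.33 / 0.55 = 1495.14.
Round up → n = 1496 per group.

n = 1496 per group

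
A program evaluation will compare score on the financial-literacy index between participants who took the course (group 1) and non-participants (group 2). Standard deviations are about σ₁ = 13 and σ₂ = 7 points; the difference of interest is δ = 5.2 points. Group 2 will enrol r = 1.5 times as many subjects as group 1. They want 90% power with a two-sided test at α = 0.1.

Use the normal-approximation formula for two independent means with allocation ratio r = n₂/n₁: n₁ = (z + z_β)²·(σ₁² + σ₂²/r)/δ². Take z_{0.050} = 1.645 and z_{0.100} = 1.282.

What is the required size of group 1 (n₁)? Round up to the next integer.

n₁ = (z_{α/2} + z_β)² · (σ₁² + σ₂²/r) / δ²
   = (1.645 + 1.282)² · (13² + 7²/1.5) / 5.2²
   = 8.5673 · (169 + 32.6667) / 27.04
   = 8.5673 · 201.6667 / 27.04
   = 63.90
Round up → n₁ = 64; n₂ = r·n₁ = 1.5 × 64 = 96.

n₁ = 64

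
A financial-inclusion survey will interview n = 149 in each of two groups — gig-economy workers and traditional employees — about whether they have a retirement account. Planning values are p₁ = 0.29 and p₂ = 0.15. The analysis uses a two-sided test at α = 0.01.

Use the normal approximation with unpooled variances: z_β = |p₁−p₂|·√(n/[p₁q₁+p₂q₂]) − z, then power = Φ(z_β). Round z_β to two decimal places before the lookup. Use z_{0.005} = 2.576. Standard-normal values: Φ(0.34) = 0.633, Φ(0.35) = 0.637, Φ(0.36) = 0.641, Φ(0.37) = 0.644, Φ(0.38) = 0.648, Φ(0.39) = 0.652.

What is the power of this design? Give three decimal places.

z_β = |p₁−p₂|·√(n/[p₁q₁+p₂q₂]) − z_{α/2}
    = 0.14 · √(149/0.3334) − 2.576
    = 0.14 · 21.1403 − 2.576
    = 2.9596 − 2.576 = 0.3836 → 0.38
Power = Φ(0.38) = 0.648.

Power ≈ 0.648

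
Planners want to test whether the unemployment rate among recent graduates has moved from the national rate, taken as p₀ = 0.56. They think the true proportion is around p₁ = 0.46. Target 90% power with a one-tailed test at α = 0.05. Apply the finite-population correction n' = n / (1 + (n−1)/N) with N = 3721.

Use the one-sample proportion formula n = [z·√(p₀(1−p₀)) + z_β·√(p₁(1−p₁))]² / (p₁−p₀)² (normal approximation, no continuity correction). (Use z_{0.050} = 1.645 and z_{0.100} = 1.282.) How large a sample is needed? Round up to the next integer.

n = 201

n = [z_α·√(p₀q₀) + z_β·√(p₁q₁)]² / (p₁ − p₀)²
  = [1.645·√(0.56·0.44) + 1.282·√(0.46·0.54)]² / (-0.10)²
  = [1.645·0.4964 + 1.282·0.4984]² / 0.0100
  = [1.4555]² / 0.0100
  = 211.85
Finite-population correction (N = 3721): 211.85 / (1 + (211.85 − 1)/3721) = 200.49.
Round up → n = 201.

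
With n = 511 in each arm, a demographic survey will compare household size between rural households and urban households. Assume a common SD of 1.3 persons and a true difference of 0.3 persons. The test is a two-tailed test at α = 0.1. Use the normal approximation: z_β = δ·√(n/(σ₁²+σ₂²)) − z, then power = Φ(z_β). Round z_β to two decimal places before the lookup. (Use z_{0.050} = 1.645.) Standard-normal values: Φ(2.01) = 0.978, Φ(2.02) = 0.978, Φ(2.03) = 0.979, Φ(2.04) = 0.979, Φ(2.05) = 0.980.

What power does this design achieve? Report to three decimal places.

z_β = δ·√(n/(σ₁²+σ₂²)) − z_{α/2}
    = 0.3 · √(511/3.38) − 1.645
    = 0.3 · 12.29567 − 1.645
    = 3.6887 − 1.645 = 2.0437 → 2.04
Power = Φ(2.04) = 0.979.

Power ≈ 0.979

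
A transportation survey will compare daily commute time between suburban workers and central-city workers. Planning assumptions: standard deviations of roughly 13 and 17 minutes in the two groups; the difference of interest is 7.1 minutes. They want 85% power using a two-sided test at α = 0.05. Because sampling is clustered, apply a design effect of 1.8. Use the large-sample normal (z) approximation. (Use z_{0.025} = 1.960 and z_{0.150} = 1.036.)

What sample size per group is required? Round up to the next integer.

n = (z_{α/2} + z_β)² · (σ₁² + σ₂²) / δ²
  = (1.960 + 1.036)² · (13² + 17² = 458) / 7.1²
  = 8.9760 · 458 / 50.41
  = 81.55
Design effect: 1.8 × 81.55 = 146.79.
Round up → n = 147 per group.

n = 147 per group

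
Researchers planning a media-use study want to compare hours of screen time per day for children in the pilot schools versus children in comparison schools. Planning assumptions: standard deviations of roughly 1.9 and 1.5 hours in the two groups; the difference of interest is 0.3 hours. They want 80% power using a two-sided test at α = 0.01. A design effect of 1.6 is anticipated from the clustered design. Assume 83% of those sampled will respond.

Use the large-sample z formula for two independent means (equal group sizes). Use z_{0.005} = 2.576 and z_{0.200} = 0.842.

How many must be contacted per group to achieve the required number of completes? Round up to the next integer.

n = 1467 per group

n = (z_{α/2} + z_β)² · (σ₁² + σ₂²) / δ²
  = (2.576 + 0.842)² · (1.9² + 1.5² = 5.86) / 0.3²
  = 11.6827 · 5.86 / 0.09
  = 760.68
Design effect: 1.6 × 760.68 = 1217.08.
Adjust for 83% response: 1217.08 / 0.83 = 1466.36.
Round up → n = 1467 per group.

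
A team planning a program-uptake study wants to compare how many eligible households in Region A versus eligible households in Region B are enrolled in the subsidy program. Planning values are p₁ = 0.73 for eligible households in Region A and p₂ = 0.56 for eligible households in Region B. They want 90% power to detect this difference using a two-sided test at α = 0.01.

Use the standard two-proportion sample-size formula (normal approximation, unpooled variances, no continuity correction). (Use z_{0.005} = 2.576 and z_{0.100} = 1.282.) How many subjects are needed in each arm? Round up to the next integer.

n = (z_{α/2} + z_β)² · [p₁(1−p₁) + p₂(1−p₂)] / (p₁ − p₂)²
  = (2.576 + 1.282)² · (0.73·0.27 + 0.56·0.44) / (0.17)²
  = (3.858)² · (0.1971 + 0.2464) / 0.0289
  = 14.8842 · 0.4435 / 0.0289
  = 228.41
Round up → n = 229 per group.

n = 229 per group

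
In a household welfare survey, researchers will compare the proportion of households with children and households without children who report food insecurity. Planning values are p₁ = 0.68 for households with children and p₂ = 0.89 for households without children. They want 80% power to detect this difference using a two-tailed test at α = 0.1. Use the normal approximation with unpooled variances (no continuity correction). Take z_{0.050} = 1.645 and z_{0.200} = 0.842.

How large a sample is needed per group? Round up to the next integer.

n = (z_{α/2} + z_β)² · [p₁(1−p₁) + p₂(1−p₂)] / (p₁ − p₂)²
  = (1.645 + 0.842)² · (0.68·0.32 + 0.89·0.11) / (-0.21)²
  = (2.487)² · (0.2176 + 0.0979) / 0.0441
  = 6.1852 · 0.3155 / 0.0441
  = 44.25
Round up → n = 45 per group.

n = 45 per group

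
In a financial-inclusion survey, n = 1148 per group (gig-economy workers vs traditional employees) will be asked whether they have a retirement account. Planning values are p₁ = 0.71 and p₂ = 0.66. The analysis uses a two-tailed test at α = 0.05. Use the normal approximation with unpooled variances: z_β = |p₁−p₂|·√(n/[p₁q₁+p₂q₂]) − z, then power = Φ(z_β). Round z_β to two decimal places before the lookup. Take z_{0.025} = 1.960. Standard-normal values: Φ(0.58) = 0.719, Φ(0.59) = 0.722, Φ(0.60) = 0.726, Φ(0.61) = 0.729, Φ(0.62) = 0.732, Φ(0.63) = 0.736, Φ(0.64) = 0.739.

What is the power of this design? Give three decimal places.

Power ≈ 0.732

z_β = |p₁−p₂|·√(n/[p₁q₁+p₂q₂]) − z_{α/2}
    = 0.05 · √(1148/0.4303) − 1.960
    = 0.05 · 51.6518 − 1.960
    = 2.5826 − 1.960 = 0.6226 → 0.62
Power = Φ(0.62) = 0.732.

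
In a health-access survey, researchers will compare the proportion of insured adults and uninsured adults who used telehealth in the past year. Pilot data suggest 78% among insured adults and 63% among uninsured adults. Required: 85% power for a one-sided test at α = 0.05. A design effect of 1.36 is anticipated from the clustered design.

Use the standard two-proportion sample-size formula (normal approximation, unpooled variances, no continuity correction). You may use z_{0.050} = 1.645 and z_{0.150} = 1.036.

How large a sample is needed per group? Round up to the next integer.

n = 176 per group

n = (z_α + z_β)² · [p₁(1−p₁) + p₂(1−p₂)] / (p₁ − p₂)²
  = (1.645 + 1.036)² · (0.78·0.22 + 0.63·0.37) / (0.15)²
  = (2.681)² · (0.1716 + 0.2331) / 0.0225
  = 7.1878 · 0.4047 / 0.0225
  = 129.28
Design effect: 1.36 × 129.28 = 175.83.
Round up → n = 176 per group.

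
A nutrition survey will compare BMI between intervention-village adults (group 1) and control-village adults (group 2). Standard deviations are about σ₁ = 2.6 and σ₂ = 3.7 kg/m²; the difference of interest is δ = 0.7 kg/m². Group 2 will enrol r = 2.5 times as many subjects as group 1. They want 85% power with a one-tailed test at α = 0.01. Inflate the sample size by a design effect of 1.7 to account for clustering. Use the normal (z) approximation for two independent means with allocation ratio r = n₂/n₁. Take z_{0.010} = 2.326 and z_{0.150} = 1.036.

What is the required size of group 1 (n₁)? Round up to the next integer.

n₁ = 480

n₁ = (z_α + z_β)² · (σ₁² + σ₂²/r) / δ²
   = (2.326 + 1.036)² · (2.6² + 3.7²/2.5) / 0.7²
   = 11.3030 · (6.76 + 5.476) / 0.49
   = 11.3030 · 12.236 / 0.49
   = 282.25
Design effect: 1.7 × 282.25 = 479.83.
Round up → n₁ = 480; n₂ = r·n₁ = 2.5 × 480 = 1200.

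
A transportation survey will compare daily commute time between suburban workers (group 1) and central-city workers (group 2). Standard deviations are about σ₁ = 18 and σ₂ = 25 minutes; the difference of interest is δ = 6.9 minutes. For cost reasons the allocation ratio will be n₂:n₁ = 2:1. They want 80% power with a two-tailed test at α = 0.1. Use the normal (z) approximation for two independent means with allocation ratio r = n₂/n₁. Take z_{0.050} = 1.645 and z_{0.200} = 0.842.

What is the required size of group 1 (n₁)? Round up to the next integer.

n₁ = 83

n₁ = (z_{α/2} + z_β)² · (σ₁² + σ₂²/r) / δ²
   = (1.645 + 0.842)² · (18² + 25²/2) / 6.9²
   = 6.1852 · (324 + 312.5) / 47.61
   = 6.1852 · 636.5 / 47.61
   = 82.69
Round up → n₁ = 83; n₂ = r·n₁ = 2 × 83 = 166.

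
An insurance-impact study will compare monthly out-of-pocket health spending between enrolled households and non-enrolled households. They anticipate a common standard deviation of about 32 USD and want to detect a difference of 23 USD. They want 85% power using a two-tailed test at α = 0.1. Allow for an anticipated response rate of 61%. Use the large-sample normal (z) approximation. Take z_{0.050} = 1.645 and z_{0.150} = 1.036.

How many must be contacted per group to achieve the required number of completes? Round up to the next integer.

n = (z_{α/2} + z_β)² · (σ₁² + σ₂²) / δ²
  = (1.645 + 1.036)² · (2·32² = 2048) / 23²
  = 7.1878 · 2048 / 529
  = 27.83
Adjust for 61% response: 27.83 / 0.61 = 45.62.
Round up → n = 46 per group.

n = 46 per group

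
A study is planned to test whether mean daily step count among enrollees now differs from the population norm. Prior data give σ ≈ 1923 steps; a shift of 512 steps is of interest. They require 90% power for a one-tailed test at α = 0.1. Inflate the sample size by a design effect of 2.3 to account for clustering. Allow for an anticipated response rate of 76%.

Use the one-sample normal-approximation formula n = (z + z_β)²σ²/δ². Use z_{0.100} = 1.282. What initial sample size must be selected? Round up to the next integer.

n = (z_α + z_β)² · σ² / δ²
  = (1.282 + 1.282)² · 1923² / 512²
  = 6.5741 · 3697929 / 262144
  = 92.74
Design effect: 2.3 × 92.74 = 213.30.
Adjust for 76% response: 213.30 / 0.76 = 280.65.
Round up → n = 281.

n = 281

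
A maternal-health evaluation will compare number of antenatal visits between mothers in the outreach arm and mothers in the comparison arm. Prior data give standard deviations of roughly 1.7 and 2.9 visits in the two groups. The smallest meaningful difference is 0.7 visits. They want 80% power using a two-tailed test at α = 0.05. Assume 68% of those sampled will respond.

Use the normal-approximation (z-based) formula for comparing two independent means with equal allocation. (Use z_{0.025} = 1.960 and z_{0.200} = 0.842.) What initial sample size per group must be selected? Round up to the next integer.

n = 267 per group

n = (z_{α/2} + z_β)² · (σ₁² + σ₂²) / δ²
  = (1.960 + 0.842)² · (1.7² + 2.9² = 11.3) / 0.7²
  = 7.8512 · 11.3 / 0.49
  = 181.06
Adjust for 68% response: 181.06 / 0.68 = 266.26.
Round up → n = 267 per group.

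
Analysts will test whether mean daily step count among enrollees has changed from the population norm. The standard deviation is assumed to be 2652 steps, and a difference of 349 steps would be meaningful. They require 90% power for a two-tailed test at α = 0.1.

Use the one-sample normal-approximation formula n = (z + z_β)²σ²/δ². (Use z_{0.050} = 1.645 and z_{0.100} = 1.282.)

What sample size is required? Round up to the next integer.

n = 495

n = (z_{α/2} + z_β)² · σ² / δ²
  = (1.645 + 1.282)² · 2652² / 349²
  = 8.5673 · 7033104 / 121801
  = 494.70
Round up → n = 495.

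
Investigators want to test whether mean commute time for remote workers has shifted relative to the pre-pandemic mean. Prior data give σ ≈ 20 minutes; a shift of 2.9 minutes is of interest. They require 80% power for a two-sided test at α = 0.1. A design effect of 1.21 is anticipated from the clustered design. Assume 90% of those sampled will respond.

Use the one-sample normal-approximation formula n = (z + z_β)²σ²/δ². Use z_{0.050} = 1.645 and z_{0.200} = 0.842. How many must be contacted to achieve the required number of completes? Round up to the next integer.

n = 396

n = (z_{α/2} + z_β)² · σ² / δ²
  = (1.645 + 0.842)² · 20² / 2.9²
  = 6.1852 · 400 / 8.41
  = 294.18
Design effect: 1.21 × 294.18 = 355.96.
Adjust for 90% response: 355.96 / 0.90 = 395.51.
Round up → n = 396.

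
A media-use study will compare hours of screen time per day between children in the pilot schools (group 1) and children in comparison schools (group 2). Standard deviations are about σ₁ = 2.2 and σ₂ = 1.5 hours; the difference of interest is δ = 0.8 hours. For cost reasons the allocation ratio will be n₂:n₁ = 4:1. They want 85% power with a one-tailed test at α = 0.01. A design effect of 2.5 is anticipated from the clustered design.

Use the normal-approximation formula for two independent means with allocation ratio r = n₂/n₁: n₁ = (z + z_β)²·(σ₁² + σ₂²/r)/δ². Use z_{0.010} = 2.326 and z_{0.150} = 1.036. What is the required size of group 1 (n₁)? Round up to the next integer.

n₁ = (z_α + z_β)² · (σ₁² + σ₂²/r) / δ²
   = (2.326 + 1.036)² · (2.2² + 1.5²/4) / 0.8²
   = 11.3030 · (4.84 + 0.5625) / 0.64
   = 11.3030 · 5.4025 / 0.64
   = 95.41
Design effect: 2.5 × 95.41 = 238.53.
Round up → n₁ = 239; n₂ = r·n₁ = 4 × 239 = 956.

n₁ = 239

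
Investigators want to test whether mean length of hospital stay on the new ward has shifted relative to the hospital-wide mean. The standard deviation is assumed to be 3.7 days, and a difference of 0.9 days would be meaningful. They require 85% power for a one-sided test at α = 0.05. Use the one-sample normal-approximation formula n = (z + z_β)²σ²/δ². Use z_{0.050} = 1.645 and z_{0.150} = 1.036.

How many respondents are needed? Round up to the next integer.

n = 122

n = (z_α + z_β)² · σ² / δ²
  = (1.645 + 1.036)² · 3.7² / 0.9²
  = 7.1878 · 13.69 / 0.81
  = 121.48
Round up → n = 122.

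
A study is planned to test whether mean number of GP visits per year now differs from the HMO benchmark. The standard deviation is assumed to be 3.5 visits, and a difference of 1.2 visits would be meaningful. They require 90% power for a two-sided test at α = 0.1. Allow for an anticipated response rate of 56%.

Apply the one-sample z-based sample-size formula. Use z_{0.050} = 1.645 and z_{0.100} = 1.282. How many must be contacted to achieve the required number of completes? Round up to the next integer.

n = 131

n = (z_{α/2} + z_β)² · σ² / δ²
  = (1.645 + 1.282)² · 3.5² / 1.2²
  = 8.5673 · 12.25 / 1.44
  = 72.88
Adjust for 56% response: 72.88 / 0.56 = 130.15.
Round up → n = 131.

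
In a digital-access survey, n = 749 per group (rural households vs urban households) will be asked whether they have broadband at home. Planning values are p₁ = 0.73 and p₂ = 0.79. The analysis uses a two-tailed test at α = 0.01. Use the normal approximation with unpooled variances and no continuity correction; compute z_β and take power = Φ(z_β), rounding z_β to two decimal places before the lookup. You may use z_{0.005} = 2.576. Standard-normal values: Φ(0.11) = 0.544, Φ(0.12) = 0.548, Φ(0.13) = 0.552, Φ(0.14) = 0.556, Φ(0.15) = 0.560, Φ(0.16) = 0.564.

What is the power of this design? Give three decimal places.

Power ≈ 0.560

z_β = |p₁−p₂|·√(n/[p₁q₁+p₂q₂]) − z_{α/2}
    = 0.06 · √(749/0.3630) − 2.576
    = 0.06 · 45.4242 − 2.576
    = 2.7255 − 2.576 = 0.1495 → 0.15
Power = Φ(0.15) = 0.560.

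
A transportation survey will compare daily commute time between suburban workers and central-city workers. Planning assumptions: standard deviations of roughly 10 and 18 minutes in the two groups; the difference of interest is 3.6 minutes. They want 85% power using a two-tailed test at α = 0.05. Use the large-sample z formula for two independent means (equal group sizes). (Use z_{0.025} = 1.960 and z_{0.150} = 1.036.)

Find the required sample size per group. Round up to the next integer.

n = 294 per group

n = (z_{α/2} + z_β)² · (σ₁² + σ₂²) / δ²
  = (1.960 + 1.036)² · (10² + 18² = 424) / 3.6²
  = 8.9760 · 424 / 12.96
  = 293.66
Round up → n = 294 per group.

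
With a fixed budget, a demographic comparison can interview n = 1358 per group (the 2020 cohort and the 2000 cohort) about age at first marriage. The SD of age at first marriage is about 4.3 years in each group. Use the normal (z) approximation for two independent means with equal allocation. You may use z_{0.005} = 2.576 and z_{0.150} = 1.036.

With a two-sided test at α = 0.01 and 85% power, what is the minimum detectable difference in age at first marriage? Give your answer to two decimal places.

δ = (z_{α/2} + z_β) · √((σ₁²+σ₂²)/n)
  = (2.576 + 1.036) · √(36.98/1358)
  = 3.612 · √0.02723
  = 3.612 · 0.1650
  = 0.5960

Minimum detectable difference ≈ 0.60 years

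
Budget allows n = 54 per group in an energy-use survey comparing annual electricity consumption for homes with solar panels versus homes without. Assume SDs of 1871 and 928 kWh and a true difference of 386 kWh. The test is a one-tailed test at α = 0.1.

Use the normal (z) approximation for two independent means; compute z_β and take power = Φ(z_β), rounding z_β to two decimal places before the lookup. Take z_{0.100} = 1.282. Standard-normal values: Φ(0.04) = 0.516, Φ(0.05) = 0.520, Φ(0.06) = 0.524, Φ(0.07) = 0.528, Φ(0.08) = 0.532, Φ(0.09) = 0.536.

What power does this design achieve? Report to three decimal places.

Power ≈ 0.532

z_β = δ·√(n/(σ₁²+σ₂²)) − z_α
    = 386 · √(54/4361825) − 1.282
    = 386 · 0.00352 − 1.282
    = 1.3582 − 1.282 = 0.0762 → 0.08
Power = Φ(0.08) = 0.532.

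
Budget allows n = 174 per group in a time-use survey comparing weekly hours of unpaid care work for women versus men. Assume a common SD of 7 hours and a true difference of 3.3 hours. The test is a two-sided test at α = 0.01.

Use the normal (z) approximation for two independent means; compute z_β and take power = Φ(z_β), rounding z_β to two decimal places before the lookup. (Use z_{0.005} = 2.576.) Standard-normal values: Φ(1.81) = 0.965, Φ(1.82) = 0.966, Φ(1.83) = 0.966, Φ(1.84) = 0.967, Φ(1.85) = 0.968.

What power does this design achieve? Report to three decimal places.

z_β = δ·√(n/(σ₁²+σ₂²)) − z_{α/2}
    = 3.3 · √(174/98) − 2.576
    = 3.3 · 1.33248 − 2.576
    = 4.3972 − 2.576 = 1.8212 → 1.82
Power = Φ(1.82) = 0.966.

Power ≈ 0.966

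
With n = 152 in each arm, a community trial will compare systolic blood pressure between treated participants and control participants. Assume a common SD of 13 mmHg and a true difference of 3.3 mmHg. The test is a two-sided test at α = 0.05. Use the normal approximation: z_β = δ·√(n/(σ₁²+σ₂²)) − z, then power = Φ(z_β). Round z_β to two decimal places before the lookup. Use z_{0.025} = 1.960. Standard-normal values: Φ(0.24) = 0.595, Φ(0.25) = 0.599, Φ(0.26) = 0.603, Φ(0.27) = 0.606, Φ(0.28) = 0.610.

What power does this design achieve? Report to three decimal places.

Power ≈ 0.599

z_β = δ·√(n/(σ₁²+σ₂²)) − z_{α/2}
    = 3.3 · √(152/338) − 1.960
    = 3.3 · 0.67060 − 1.960
    = 2.2130 − 1.960 = 0.2530 → 0.25
Power = Φ(0.25) = 0.599.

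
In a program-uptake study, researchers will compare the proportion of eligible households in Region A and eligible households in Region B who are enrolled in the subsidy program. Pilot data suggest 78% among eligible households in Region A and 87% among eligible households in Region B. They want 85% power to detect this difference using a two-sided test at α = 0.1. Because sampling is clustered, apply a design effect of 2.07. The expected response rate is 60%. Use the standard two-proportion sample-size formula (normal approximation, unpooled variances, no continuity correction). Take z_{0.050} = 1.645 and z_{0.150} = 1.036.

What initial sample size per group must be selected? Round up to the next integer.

n = (z_{α/2} + z_β)² · [p₁(1−p₁) + p₂(1−p₂)] / (p₁ − p₂)²
  = (1.645 + 1.036)² · (0.78·0.22 + 0.87·0.13) / (-0.09)²
  = (2.681)² · (0.1716 + 0.1131) / 0.0081
  = 7.1878 · 0.2847 / 0.0081
  = 252.64
Design effect: 2.07 × 252.64 = 522.96.
Adjust for 60% response: 522.96 / 0.60 = 871.60.
Round up → n = 872 per group.

n = 872 per group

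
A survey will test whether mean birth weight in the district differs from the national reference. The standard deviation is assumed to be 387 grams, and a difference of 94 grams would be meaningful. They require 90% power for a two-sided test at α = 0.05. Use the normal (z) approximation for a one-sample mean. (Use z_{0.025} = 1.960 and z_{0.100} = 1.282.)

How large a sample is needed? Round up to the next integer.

n = 179

n = (z_{α/2} + z_β)² · σ² / δ²
  = (1.960 + 1.282)² · 387² / 94²
  = 10.5106 · 149769 / 8836
  = 178.15
Round up → n = 179.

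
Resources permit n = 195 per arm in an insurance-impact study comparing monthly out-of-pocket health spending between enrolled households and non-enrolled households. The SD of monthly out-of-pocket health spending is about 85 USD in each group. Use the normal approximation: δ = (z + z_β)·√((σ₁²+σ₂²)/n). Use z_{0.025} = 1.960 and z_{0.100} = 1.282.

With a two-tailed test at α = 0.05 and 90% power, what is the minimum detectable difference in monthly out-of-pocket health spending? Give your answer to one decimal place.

Minimum detectable difference ≈ 27.9 USD

δ = (z_{α/2} + z_β) · √((σ₁²+σ₂²)/n)
  = (1.960 + 1.282) · √(14450/195)
  = 3.242 · √74.1026
  = 3.242 · 8.6083
  = 27.9081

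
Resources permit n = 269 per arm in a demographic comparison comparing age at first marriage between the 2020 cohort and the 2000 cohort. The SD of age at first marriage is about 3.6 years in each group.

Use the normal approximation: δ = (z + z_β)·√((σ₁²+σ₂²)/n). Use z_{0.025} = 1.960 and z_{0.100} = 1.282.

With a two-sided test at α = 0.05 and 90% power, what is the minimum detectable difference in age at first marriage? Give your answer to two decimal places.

Minimum detectable difference ≈ 1.01 years

δ = (z_{α/2} + z_β) · √((σ₁²+σ₂²)/n)
  = (1.960 + 1.282) · √(25.92/269)
  = 3.242 · √0.09636
  = 3.242 · 0.3104
  = 1.0064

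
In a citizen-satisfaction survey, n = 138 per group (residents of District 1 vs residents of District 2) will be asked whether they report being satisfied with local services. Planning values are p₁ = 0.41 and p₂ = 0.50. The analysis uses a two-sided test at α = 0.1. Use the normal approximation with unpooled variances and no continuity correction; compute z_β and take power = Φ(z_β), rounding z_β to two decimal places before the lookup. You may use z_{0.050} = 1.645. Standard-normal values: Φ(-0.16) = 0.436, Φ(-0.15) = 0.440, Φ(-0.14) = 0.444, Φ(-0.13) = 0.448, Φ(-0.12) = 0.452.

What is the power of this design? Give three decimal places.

Power ≈ 0.444

z_β = |p₁−p₂|·√(n/[p₁q₁+p₂q₂]) − z_{α/2}
    = 0.09 · √(138/0.4919) − 1.645
    = 0.09 · 16.7495 − 1.645
    = 1.5075 − 1.645 = -0.1375 → -0.14
Power = Φ(-0.14) = 0.444.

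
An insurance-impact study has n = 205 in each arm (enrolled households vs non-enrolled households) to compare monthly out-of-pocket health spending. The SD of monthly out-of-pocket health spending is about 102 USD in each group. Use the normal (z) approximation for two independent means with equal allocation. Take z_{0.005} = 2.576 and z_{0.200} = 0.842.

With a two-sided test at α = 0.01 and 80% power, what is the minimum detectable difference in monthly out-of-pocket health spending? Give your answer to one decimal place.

Minimum detectable difference ≈ 34.4 USD

δ = (z_{α/2} + z_β) · √((σ₁²+σ₂²)/n)
  = (2.576 + 0.842) · √(20808/205)
  = 3.418 · √101.5024
  = 3.418 · 10.0748
  = 34.4358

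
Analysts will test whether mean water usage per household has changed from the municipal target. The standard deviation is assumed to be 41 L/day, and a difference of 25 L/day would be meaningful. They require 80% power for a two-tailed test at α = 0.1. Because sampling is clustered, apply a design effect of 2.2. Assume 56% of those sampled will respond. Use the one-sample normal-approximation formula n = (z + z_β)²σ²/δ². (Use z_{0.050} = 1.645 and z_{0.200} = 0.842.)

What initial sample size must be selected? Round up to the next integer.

n = 66

n = (z_{α/2} + z_β)² · σ² / δ²
  = (1.645 + 0.842)² · 41² / 25²
  = 6.1852 · 1681 / 625
  = 16.64
Design effect: 2.2 × 16.64 = 36.60.
Adjust for 56% response: 36.60 / 0.56 = 65.35.
Round up → n = 66.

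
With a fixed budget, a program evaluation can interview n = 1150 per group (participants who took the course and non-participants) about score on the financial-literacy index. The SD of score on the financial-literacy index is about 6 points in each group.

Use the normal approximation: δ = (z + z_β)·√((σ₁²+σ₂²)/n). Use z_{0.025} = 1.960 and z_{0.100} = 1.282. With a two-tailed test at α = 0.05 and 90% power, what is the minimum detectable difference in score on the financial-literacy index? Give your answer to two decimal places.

δ = (z_{α/2} + z_β) · √((σ₁²+σ₂²)/n)
  = (1.960 + 1.282) · √(72/1150)
  = 3.242 · √0.06261
  = 3.242 · 0.2502
  = 0.8112

Minimum detectable difference ≈ 0.81 points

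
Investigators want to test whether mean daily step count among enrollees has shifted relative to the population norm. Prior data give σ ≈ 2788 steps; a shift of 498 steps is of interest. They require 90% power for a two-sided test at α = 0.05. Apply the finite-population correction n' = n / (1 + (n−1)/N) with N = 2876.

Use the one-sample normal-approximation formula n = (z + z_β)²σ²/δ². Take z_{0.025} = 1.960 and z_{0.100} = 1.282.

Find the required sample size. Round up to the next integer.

n = 296

n = (z_{α/2} + z_β)² · σ² / δ²
  = (1.960 + 1.282)² · 2788² / 498²
  = 10.5106 · 7772944 / 248004
  = 329.42
Finite-population correction (N = 2876): 329.42 / (1 + (329.42 − 1)/2876) = 295.66.
Round up → n = 296.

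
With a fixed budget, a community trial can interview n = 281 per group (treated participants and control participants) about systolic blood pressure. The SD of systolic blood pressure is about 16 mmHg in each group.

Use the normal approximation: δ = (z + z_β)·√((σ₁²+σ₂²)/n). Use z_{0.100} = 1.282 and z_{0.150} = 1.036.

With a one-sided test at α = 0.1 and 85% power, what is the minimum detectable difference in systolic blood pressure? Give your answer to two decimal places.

δ = (z_α + z_β) · √((σ₁²+σ₂²)/n)
  = (1.282 + 1.036) · √(512/281)
  = 2.318 · √1.8221
  = 2.318 · 1.3498
  = 3.1289

Minimum detectable difference ≈ 3.13 mmHg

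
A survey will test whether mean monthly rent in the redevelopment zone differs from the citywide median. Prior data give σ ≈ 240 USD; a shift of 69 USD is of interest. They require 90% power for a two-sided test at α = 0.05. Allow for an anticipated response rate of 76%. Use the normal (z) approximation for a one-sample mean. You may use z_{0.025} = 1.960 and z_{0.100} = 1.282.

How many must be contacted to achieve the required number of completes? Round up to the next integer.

n = 168

n = (z_{α/2} + z_β)² · σ² / δ²
  = (1.960 + 1.282)² · 240² / 69²
  = 10.5106 · 57600 / 4761
  = 127.16
Adjust for 76% response: 127.16 / 0.76 = 167.32.
Round up → n = 168.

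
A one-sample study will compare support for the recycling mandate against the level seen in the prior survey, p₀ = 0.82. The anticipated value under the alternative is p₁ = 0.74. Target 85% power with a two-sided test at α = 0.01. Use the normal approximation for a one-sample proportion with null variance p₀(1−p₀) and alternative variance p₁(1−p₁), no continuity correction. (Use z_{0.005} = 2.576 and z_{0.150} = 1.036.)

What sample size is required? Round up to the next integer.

n = [z_{α/2}·√(p₀q₀) + z_β·√(p₁q₁)]² / (p₁ − p₀)²
  = [2.576·√(0.82·0.18) + 1.036·√(0.74·0.26)]² / (-0.08)²
  = [2.576·0.3842 + 1.036·0.4386]² / 0.0064
  = [1.4441]² / 0.0064
  = 325.84
Round up → n = 326.

n = 326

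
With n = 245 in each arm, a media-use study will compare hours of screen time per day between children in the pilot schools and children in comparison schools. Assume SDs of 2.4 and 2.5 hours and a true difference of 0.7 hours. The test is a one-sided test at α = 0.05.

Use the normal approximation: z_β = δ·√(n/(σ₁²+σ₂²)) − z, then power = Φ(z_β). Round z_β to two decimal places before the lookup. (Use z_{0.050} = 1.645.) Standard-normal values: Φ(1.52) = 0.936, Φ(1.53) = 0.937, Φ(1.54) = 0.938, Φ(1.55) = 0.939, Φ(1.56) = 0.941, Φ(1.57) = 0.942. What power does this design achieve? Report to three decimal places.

z_β = δ·√(n/(σ₁²+σ₂²)) − z_α
    = 0.7 · √(245/12.01) − 1.645
    = 0.7 · 4.51660 − 1.645
    = 3.1616 − 1.645 = 1.5166 → 1.52
Power = Φ(1.52) = 0.936.

Power ≈ 0.936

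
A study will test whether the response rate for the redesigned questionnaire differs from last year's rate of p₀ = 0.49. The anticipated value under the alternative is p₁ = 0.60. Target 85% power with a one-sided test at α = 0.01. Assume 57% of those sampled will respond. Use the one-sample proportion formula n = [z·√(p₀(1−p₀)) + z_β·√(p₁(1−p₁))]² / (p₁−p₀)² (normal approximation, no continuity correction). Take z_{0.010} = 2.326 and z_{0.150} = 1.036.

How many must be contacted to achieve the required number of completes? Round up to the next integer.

n = 405

n = [z_α·√(p₀q₀) + z_β·√(p₁q₁)]² / (p₁ − p₀)²
  = [2.326·√(0.49·0.51) + 1.036·√(0.60·0.40)]² / (0.11)²
  = [2.326·0.4999 + 1.036·0.4899]² / 0.0121
  = [1.6703]² / 0.0121
  = 230.57
Adjust for 57% response: 230.57 / 0.57 = 404.51.
Round up → n = 405.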